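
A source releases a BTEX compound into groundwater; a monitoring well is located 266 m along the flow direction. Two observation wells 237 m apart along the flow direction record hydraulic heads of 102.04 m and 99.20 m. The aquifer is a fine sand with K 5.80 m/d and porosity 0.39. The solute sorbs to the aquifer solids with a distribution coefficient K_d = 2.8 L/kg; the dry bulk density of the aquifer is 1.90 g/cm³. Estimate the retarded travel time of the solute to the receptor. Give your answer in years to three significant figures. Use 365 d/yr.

Hydraulic gradient i = (102.04 − 99.20) / 237 = 2.84 / 237 = 0.01198
Specific discharge q = 5.80 × 0.01198 = 0.06950 m/d
v = Ki/n = 5.80·0.01198/0.39 = 0.1782 m/d
Retardation R = 1 + ρ_b·K_d/n = 1 + 1.90×2.8/0.39 = 14.64
Contaminant velocity v_c = v/R = 0.1782/14.64 = 0.01217 m/d
t = L/v_c = 266/0.01217 = 21850 d
   = 21850/365 = 59.9 yr

59.9 years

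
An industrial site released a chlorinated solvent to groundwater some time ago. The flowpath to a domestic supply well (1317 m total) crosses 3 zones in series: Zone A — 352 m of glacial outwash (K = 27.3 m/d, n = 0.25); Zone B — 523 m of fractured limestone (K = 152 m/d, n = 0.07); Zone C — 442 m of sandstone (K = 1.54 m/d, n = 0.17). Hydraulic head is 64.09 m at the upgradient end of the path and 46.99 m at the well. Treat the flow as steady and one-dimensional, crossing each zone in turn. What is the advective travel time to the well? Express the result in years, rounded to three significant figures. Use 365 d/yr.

Total head drop ΔH = 64.09 − 46.99 = 17.10 m
Steady 1-D flow in series ⇒ the Darcy flux q is identical in every zone and the zone head losses add (resistances L/K in series).
Σ(L/K) = 352/27.3 + 523/152 + 442/1.54 = 12.89 + 3.441 + 287.0 = 303.3 d
q = ΔH / Σ(L/K) = 17.10 / 303.3 = 0.05637 m/d (same in every zone)
Zone A: v = q/n = 0.05637/0.25 = 0.2255 m/d → t_A = 352/0.2255 = 1561 d
Zone B: v = q/n = 0.05637/0.07 = 0.8053 m/d → t_B = 523/0.8053 = 649.4 d
Zone C: v = q/n = 0.05637/0.17 = 0.3316 m/d → t_C = 442/0.3316 = 1333 d
Total t = 1561 + 649.4 + 1333 = 3543 d
   = 3543 / 365 = 9.71 yr

9.71 years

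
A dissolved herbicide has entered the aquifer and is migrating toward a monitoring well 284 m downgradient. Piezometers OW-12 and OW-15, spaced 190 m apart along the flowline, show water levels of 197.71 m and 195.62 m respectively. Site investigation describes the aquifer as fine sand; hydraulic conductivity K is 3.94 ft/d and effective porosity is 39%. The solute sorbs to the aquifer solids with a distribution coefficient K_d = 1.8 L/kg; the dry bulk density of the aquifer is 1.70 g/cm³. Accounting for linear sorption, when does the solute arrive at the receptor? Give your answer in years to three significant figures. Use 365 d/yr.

203 years

Hydraulic gradient i = (197.71 − 195.62) / 190 = 2.09 / 190 = 0.01100
K = 3.94 ft/d × 0.3048 = 1.201 m/d
Specific discharge q = 1.201 × 0.01100 = 0.01321 m/d
Seepage velocity v = q / n = 0.01321 / 0.39 = 0.03387 m/d
Retardation R = 1 + ρ_b·K_d/n = 1 + 1.70×1.8/0.39 = 8.846
Contaminant velocity v_c = v/R = 0.03387/8.846 = 0.003829 m/d
t = L/v_c = 284/0.003829 = 74170 d
   = 74170/365 = 203 yr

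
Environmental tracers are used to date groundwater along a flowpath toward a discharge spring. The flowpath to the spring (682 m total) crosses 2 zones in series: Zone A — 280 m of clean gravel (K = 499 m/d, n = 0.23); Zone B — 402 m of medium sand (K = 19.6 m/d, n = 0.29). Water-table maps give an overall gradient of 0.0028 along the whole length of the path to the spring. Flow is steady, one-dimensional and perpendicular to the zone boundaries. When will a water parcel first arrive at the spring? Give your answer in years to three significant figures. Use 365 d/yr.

5.47 years

Continuity: the same q passes through each zone, so ΔH = q·Σ(L_j/K_j) — the zones act as resistances in series.
Σ(L/K) = 280/499 + 402/19.6 = 0.5611 + 20.51 = 21.07 d
K_eq = L_total / Σ(L/K) = 682 / 21.07 = 32.37 m/d
q = K_eq · i = 32.37 × 0.0028 = 0.09063 m/d (same in every zone)
Zone A: v = q/n = 0.09063/0.23 = 0.3940 m/d → t_A = 280/0.3940 = 710.6 d
Zone B: v = q/n = 0.09063/0.29 = 0.3125 m/d → t_B = 402/0.3125 = 1286 d
Total t = 710.6 + 1286 = 1997 d
   = 1997 / 365 = 5.47 yr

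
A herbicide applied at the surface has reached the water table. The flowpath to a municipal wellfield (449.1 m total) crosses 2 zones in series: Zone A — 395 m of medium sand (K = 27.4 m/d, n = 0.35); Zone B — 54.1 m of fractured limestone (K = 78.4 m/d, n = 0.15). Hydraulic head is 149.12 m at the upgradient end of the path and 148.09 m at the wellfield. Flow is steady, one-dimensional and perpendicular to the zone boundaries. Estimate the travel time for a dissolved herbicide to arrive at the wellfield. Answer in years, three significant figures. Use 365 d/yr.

5.88 years

Total head drop ΔH = 149.12 − 148.09 = 1.03 m
Steady 1-D flow in series ⇒ the Darcy flux q is identical in every zone and the zone head losses add (resistances L/K in series).
Σ(L/K) = 395/27.4 + 54.1/78.4 = 14.42 + 0.6901 = 15.11 d
q = ΔH / Σ(L/K) = 1.03 / 15.11 = 0.06818 m/d (same in every zone)
Zone A: v = q/n = 0.06818/0.35 = 0.1948 m/d → t_A = 395/0.1948 = 2028 d
Zone B: v = q/n = 0.06818/0.15 = 0.4546 m/d → t_B = 54.1/0.4546 = 119.0 d
Total t = 2028 + 119.0 = 2147 d
   = 2147 / 365 = 5.88 yr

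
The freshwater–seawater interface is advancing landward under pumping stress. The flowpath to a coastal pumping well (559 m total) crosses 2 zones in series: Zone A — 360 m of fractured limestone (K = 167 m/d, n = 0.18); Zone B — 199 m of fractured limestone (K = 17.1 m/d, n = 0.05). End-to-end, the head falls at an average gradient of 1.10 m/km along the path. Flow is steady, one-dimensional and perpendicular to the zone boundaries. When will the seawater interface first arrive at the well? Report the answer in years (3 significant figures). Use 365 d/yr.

Continuity: the same q passes through each zone, so ΔH = q·Σ(L_j/K_j) — the zones act as resistances in series.
Σ(L/K) = 360/167 + 199/17.1 = 2.156 + 11.64 = 13.79 d
K_eq = L_total / Σ(L/K) = 559 / 13.79 = 40.53 m/d
q = K_eq · i = 40.53 × 0.0011 = 0.04458 m/d (same in every zone)
Zone A: v = q/n = 0.04458/0.18 = 0.2477 m/d → t_A = 360/0.2477 = 1454 d
Zone B: v = q/n = 0.04458/0.05 = 0.8916 m/d → t_B = 199/0.8916 = 223.2 d
Total t = 1454 + 223.2 = 1677 d
   = 1677 / 365 = 4.59 yr

4.59 years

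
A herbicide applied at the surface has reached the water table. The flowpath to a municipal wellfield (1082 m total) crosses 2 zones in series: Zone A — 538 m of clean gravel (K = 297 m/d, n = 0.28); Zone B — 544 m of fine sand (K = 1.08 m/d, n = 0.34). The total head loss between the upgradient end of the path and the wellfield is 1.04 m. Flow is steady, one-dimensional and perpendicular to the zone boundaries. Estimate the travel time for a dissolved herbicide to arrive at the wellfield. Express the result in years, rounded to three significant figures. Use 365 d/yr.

Continuity: the same q passes through each zone, so ΔH = q·Σ(L_j/K_j) — the zones act as resistances in series.
Σ(L/K) = 538/297 + 544/1.08 = 1.811 + 503.7 = 505.5 d
q = ΔH / Σ(L/K) = 1.04 / 505.5 = 0.002057 m/d (same in every zone)
Zone A: v = q/n = 0.002057/0.28 = 0.007348 m/d → t_A = 538/0.007348 = 73220 d
Zone B: v = q/n = 0.002057/0.34 = 0.006051 m/d → t_B = 544/0.006051 = 89900 d
Total t = 73220 + 89900 = 163100 d
   = 163100 / 365 = 447 yr

447 years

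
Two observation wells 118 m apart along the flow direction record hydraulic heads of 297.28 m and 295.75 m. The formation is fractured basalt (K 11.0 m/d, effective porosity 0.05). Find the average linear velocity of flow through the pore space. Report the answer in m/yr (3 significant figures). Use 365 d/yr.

Hydraulic gradient i = (297.28 − 295.75) / 118 = 1.53 / 118 = 0.01297
Darcy flux q = K·i = 11.0 × 0.01297 = 0.1426 m/d
v = Ki/n = 11.0·0.01297/0.05 = 2.853 m/d
   = 2.853 × 365 = 1040 m/yr

1040 m/yr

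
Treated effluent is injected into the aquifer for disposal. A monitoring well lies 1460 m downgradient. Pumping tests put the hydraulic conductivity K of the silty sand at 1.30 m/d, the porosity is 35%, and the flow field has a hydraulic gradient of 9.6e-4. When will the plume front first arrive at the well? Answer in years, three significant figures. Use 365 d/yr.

Darcy flux q = K·i = 1.30 × 9.6e-4 = 0.001248 m/d
Seepage velocity v = q / n = 0.001248 / 0.35 = 0.003566 m/d
t = L / v = 1460 / 0.003566 = 409500 d
   = 409500 / 365 = 1120 yr

1120 years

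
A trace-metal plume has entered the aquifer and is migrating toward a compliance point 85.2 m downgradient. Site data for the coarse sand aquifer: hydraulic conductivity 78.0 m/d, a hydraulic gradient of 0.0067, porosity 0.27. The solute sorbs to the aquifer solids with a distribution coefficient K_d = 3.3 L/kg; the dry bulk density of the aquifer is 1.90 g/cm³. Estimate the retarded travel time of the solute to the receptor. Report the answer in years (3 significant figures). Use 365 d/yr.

q = Ki = 78.0 × 0.0067 = 0.5226 m/d
v = Ki/n = 78.0·0.0067/0.27 = 1.936 m/d
Retardation R = 1 + ρ_b·K_d/n = 1 + 1.90×3.3/0.27 = 24.22
Contaminant velocity v_c = v/R = 1.936/24.22 = 0.07991 m/d
t = L/v_c = 85.2/0.07991 = 1066 d
   = 1066/365 = 2.92 yr

2.92 years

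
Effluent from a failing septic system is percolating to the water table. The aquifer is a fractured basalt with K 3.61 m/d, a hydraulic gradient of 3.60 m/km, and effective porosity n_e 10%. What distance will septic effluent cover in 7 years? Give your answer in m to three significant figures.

Darcy flux q = K·i = 3.61 × 0.0036 = 0.01300 m/d
Seepage velocity v = q / n = 0.01300 / 0.10 = 0.1300 m/d
T = 7 yr × 365 = 2555 d
L = v × T = 0.1300 × 2555 = 332.0 m

332 m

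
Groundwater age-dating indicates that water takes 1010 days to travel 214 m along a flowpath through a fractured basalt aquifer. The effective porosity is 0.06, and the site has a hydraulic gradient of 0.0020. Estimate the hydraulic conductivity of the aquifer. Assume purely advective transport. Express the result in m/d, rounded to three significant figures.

v = L / t = 214 / 1010 = 0.2119 m/d
K = v · n / i = 0.2119 × 0.06 / 0.0020 = 6.36 m/d

6.36 m/d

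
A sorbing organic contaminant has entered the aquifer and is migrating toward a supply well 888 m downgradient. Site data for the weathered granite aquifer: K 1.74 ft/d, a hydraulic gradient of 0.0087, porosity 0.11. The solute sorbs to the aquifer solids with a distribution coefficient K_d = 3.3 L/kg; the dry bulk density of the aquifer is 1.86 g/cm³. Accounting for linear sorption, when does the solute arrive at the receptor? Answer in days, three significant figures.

1.20e6 days

K = 1.74 ft/d × 0.3048 = 0.5304 m/d
q = Ki = 0.5304 × 0.0087 = 0.004614 m/d
v_s = q/n_e = 0.004614/0.11 = 0.04195 m/d
Retardation R = 1 + ρ_b·K_d/n = 1 + 1.86×3.3/0.11 = 56.80
Contaminant velocity v_c = v/R = 0.04195/56.80 = 7.385e-4 m/d
t = L/v_c = 888/7.385e-4 = 1.202e6 d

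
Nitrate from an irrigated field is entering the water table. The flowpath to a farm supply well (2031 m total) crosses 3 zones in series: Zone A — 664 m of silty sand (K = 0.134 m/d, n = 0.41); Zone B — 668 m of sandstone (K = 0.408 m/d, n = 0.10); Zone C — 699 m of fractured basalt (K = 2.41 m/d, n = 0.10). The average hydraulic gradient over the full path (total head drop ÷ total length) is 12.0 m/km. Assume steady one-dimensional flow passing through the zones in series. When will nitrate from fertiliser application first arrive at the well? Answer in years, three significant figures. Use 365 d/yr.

316 years

For zones in series the flux q is common to all zones; the equivalent conductivity is the harmonic (thickness-weighted) mean, K_eq = L_total / Σ(L_j/K_j).
Σ(L/K) = 664/0.134 + 668/0.408 + 699/2.41 = 4955 + 1637 + 290.0 = 6883 d
K_eq = L_total / Σ(L/K) = 2031 / 6883 = 0.2951 m/d
q = K_eq · i = 0.2951 × 0.012 = 0.003541 m/d (same in every zone)
Zone A: v = q/n = 0.003541/0.41 = 0.008637 m/d → t_A = 664/0.008637 = 76880 d
Zone B: v = q/n = 0.003541/0.10 = 0.03541 m/d → t_B = 668/0.03541 = 18860 d
Zone C: v = q/n = 0.003541/0.10 = 0.03541 m/d → t_C = 699/0.03541 = 19740 d
Total t = 76880 + 18860 + 19740 = 115500 d
   = 115500 / 365 = 316 yr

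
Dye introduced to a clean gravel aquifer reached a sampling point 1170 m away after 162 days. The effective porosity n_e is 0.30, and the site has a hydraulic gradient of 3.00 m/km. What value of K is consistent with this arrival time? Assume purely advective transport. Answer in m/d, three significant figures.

722 m/d

v = L / t = 1170 / 162 = 7.222 m/d
K = v · n / i = 7.222 × 0.30 / 0.0030 = 722 m/d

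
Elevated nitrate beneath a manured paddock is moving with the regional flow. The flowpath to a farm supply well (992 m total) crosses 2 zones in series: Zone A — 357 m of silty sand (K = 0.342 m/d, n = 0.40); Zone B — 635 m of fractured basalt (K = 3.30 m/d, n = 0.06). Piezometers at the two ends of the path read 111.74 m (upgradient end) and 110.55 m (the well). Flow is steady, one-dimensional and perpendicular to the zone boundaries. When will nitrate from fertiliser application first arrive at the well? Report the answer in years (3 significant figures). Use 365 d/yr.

515 years

Total head drop ΔH = 111.74 − 110.55 = 1.19 m
Steady 1-D flow in series ⇒ the Darcy flux q is identical in every zone and the zone head losses add (resistances L/K in series).
Σ(L/K) = 357/0.342 + 635/3.30 = 1044 + 192.4 = 1236 d
q = ΔH / Σ(L/K) = 1.19 / 1236 = 9.626e-4 m/d (same in every zone)
Zone A: v = q/n = 9.626e-4/0.40 = 0.002406 m/d → t_A = 357/0.002406 = 148400 d
Zone B: v = q/n = 9.626e-4/0.06 = 0.01604 m/d → t_B = 635/0.01604 = 39580 d
Total t = 148400 + 39580 = 187900 d
   = 187900 / 365 = 515 yr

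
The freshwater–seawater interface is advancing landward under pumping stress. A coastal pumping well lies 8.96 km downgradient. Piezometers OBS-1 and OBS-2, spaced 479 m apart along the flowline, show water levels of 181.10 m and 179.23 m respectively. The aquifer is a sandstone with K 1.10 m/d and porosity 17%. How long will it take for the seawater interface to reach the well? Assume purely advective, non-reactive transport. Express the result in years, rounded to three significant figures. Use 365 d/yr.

972 years

Hydraulic gradient i = (181.10 − 179.23) / 479 = 1.87 / 479 = 0.003904
q = Ki = 1.10 × 0.003904 = 0.004294 m/d
Seepage velocity v = q / n = 0.004294 / 0.17 = 0.02526 m/d
L = 8.96 km = 8960 m
t = L / v = 8960 / 0.02526 = 354700 d
   = 354700 / 365 = 972 yr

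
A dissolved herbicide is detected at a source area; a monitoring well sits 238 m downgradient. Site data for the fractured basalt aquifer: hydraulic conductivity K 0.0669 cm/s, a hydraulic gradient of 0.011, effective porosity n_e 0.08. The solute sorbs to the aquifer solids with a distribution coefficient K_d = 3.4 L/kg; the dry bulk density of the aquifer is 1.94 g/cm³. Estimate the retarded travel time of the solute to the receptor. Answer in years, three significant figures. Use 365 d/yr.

K = 0.0669 cm/s × 864 = 57.80 m/d
Specific discharge q = 57.80 × 0.011 = 0.6358 m/d
Average linear velocity = 0.6358 / 0.08 = 7.948 m/d
Retardation R = 1 + ρ_b·K_d/n = 1 + 1.94×3.4/0.08 = 83.45
Contaminant velocity v_c = v/R = 7.948/83.45 = 0.09524 m/d
t = L/v_c = 238/0.09524 = 2499 d
   = 2499/365 = 6.85 yr

6.85 years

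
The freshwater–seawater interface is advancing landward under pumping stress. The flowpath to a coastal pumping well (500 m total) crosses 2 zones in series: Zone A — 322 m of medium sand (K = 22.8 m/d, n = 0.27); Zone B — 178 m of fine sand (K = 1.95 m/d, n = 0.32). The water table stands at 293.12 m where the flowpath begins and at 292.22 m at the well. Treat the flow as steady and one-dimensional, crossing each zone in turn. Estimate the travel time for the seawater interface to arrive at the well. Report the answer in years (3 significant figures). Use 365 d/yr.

46.2 years

Total head drop ΔH = 293.12 − 292.22 = 0.90 m
Steady 1-D flow in series ⇒ the Darcy flux q is identical in every zone and the zone head losses add (resistances L/K in series).
Σ(L/K) = 322/22.8 + 178/1.95 = 14.12 + 91.28 = 105.4 d
q = ΔH / Σ(L/K) = 0.90 / 105.4 = 0.008539 m/d (same in every zone)
Zone A: v = q/n = 0.008539/0.27 = 0.03162 m/d → t_A = 322/0.03162 = 10180 d
Zone B: v = q/n = 0.008539/0.32 = 0.02668 m/d → t_B = 178/0.02668 = 6671 d
Total t = 10180 + 6671 = 16850 d
   = 16850 / 365 = 46.2 yr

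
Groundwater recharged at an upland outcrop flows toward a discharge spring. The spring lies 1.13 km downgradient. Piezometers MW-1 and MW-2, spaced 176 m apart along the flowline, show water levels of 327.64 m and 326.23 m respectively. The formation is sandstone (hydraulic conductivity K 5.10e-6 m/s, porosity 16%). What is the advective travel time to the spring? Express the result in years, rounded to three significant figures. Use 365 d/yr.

Hydraulic gradient i = (327.64 − 326.23) / 176 = 1.41 / 176 = 0.008011
K = 5.10e-6 m/s × 86400 s/d = 0.4406 m/d
Darcy flux q = K·i = 0.4406 × 0.008011 = 0.003530 m/d
Seepage velocity v = q / n = 0.003530 / 0.16 = 0.02206 m/d
L = 1.13 km = 1130 m
t = L / v = 1130 / 0.02206 = 51220 d
   = 51220 / 365 = 140 yr

140 years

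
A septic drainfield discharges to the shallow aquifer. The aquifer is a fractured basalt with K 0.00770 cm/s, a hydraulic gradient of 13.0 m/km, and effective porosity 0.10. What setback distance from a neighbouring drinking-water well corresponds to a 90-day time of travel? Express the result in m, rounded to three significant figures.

77.8 m

K = 0.00770 cm/s × 864 = 6.653 m/d
Specific discharge q = 6.653 × 0.013 = 0.08649 m/d
Average linear velocity = 0.08649 / 0.10 = 0.8649 m/d
L = v × T = 0.8649 × 90 = 77.84 m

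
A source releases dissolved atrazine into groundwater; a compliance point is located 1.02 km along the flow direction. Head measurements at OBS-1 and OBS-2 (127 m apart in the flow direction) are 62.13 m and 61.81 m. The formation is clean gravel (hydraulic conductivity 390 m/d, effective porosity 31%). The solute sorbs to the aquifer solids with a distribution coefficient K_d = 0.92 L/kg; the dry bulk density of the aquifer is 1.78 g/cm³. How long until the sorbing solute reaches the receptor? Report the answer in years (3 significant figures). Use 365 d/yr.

5.54 years

Hydraulic gradient i = (62.13 − 61.81) / 127 = 0.32 / 127 = 0.002520
Darcy flux q = K·i = 390 × 0.002520 = 0.9827 m/d
Average linear velocity = 0.9827 / 0.31 = 3.170 m/d
Retardation R = 1 + ρ_b·K_d/n = 1 + 1.78×0.92/0.31 = 6.283
Contaminant velocity v_c = v/R = 3.170/6.283 = 0.5046 m/d
L = 1.02 km = 1020 m
t = L/v_c = 1020/0.5046 = 2022 d
   = 2022/365 = 5.54 yr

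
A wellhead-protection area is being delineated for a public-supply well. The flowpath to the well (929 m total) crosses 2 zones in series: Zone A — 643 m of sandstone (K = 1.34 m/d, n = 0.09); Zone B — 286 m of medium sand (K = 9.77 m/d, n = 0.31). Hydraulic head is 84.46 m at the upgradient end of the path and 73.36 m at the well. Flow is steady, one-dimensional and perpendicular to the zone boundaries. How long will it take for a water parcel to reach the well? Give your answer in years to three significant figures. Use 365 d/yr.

18.4 years

Total head drop ΔH = 84.46 − 73.36 = 11.10 m
Continuity: the same q passes through each zone, so ΔH = q·Σ(L_j/K_j) — the zones act as resistances in series.
Σ(L/K) = 643/1.34 + 286/9.77 = 479.9 + 29.27 = 509.1 d
q = ΔH / Σ(L/K) = 11.10 / 509.1 = 0.02180 m/d (same in every zone)
Zone A: v = q/n = 0.02180/0.09 = 0.2422 m/d → t_A = 643/0.2422 = 2654 d
Zone B: v = q/n = 0.02180/0.31 = 0.07033 m/d → t_B = 286/0.07033 = 4067 d
Total t = 2654 + 4067 = 6721 d
   = 6721 / 365 = 18.4 yr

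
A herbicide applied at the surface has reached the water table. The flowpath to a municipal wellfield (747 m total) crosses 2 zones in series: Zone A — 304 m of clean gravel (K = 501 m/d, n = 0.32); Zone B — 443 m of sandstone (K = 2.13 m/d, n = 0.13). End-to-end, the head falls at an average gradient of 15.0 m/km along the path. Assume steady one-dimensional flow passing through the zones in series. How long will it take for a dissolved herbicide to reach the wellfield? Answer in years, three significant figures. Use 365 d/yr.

7.90 years

For zones in series the flux q is common to all zones; the equivalent conductivity is the harmonic (thickness-weighted) mean, K_eq = L_total / Σ(L_j/K_j).
Σ(L/K) = 304/501 + 443/2.13 = 0.6068 + 208.0 = 208.6 d
K_eq = L_total / Σ(L/K) = 747 / 208.6 = 3.581 m/d
q = K_eq · i = 3.581 × 0.015 = 0.05372 m/d (same in every zone)
Zone A: v = q/n = 0.05372/0.32 = 0.1679 m/d → t_A = 304/0.1679 = 1811 d
Zone B: v = q/n = 0.05372/0.13 = 0.4132 m/d → t_B = 443/0.4132 = 1072 d
Total t = 1811 + 1072 = 2883 d
   = 2883 / 365 = 7.90 yr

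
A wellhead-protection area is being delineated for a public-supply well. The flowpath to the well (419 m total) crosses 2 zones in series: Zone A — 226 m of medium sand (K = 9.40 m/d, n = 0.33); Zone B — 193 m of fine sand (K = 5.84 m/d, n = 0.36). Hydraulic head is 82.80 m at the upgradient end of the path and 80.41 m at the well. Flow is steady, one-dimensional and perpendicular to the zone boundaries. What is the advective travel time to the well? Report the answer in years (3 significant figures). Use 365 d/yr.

Total head drop ΔH = 82.80 − 80.41 = 2.39 m
Continuity: the same q passes through each zone, so ΔH = q·Σ(L_j/K_j) — the zones act as resistances in series.
Σ(L/K) = 226/9.40 + 193/5.84 = 24.04 + 33.05 = 57.09 d
q = ΔH / Σ(L/K) = 2.39 / 57.09 = 0.04186 m/d (same in every zone)
Zone A: v = q/n = 0.04186/0.33 = 0.1269 m/d → t_A = 226/0.1269 = 1782 d
Zone B: v = q/n = 0.04186/0.36 = 0.1163 m/d → t_B = 193/0.1163 = 1660 d
Total t = 1782 + 1660 = 3441 d
   = 3441 / 365 = 9.43 yr

9.43 years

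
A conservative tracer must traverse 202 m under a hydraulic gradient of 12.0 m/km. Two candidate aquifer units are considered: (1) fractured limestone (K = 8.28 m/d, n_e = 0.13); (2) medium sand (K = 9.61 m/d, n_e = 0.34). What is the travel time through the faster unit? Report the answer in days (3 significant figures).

Unit 1 (fractured limestone): v = 8.28×0.012/0.13 = 0.7643 m/d, t = 202/0.7643 = 264.3 d
Unit 2 (medium sand): v = 9.61×0.012/0.34 = 0.3392 m/d, t = 202/0.3392 = 595.6 d
Faster unit: t = 264 d

264 days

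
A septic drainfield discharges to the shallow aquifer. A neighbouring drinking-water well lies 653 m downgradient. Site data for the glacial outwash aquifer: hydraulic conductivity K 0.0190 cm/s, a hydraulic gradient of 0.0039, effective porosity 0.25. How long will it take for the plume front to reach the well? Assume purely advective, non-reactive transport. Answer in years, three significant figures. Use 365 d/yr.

6.99 years

K = 0.0190 cm/s × 864 = 16.42 m/d
q = Ki = 16.42 × 0.0039 = 0.06402 m/d
v_s = q/n_e = 0.06402/0.25 = 0.2561 m/d
t = L / v = 653 / 0.2561 = 2550 d
   = 2550 / 365 = 6.99 yr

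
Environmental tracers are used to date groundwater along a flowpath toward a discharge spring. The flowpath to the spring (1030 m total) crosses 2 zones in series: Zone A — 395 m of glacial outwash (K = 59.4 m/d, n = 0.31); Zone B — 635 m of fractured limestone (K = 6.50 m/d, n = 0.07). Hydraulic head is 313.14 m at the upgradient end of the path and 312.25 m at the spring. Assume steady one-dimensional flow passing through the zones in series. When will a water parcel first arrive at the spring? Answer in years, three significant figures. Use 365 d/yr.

53.6 years

Total head drop ΔH = 313.14 − 312.25 = 0.89 m
Steady 1-D flow in series ⇒ the Darcy flux q is identical in every zone and the zone head losses add (resistances L/K in series).
Σ(L/K) = 395/59.4 + 635/6.50 = 6.650 + 97.69 = 104.3 d
q = ΔH / Σ(L/K) = 0.89 / 104.3 = 0.008530 m/d (same in every zone)
Zone A: v = q/n = 0.008530/0.31 = 0.02751 m/d → t_A = 395/0.02751 = 14360 d
Zone B: v = q/n = 0.008530/0.07 = 0.1219 m/d → t_B = 635/0.1219 = 5211 d
Total t = 14360 + 5211 = 19570 d
   = 19570 / 365 = 53.6 yr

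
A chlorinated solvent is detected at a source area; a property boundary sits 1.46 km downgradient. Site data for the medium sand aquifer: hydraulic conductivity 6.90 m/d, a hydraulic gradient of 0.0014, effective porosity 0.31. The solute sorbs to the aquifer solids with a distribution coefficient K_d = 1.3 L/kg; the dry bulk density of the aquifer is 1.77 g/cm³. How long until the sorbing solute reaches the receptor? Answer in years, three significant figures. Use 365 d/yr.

1080 years

Specific discharge q = 6.90 × 0.0014 = 0.009660 m/d
Average linear velocity = 0.009660 / 0.31 = 0.03116 m/d
Retardation R = 1 + ρ_b·K_d/n = 1 + 1.77×1.3/0.31 = 8.423
Contaminant velocity v_c = v/R = 0.03116/8.423 = 0.003700 m/d
L = 1.46 km = 1460 m
t = L/v_c = 1460/0.003700 = 394600 d
   = 394600/365 = 1080 yr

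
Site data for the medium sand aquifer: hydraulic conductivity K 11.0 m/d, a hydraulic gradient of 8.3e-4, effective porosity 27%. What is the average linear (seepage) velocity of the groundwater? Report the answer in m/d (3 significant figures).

0.0338 m/d

Darcy flux q = K·i = 11.0 × 8.3e-4 = 0.009130 m/d
v = Ki/n = 11.0·8.3e-4/0.27 = 0.03381 m/d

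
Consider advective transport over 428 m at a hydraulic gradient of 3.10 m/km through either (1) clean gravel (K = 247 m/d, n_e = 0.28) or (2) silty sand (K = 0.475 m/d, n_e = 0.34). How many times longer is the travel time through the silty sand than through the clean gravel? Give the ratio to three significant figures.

Unit 1 (clean gravel): v = 247×0.0031/0.28 = 2.735 m/d, t = 428/2.735 = 156.5 d
Unit 2 (silty sand): v = 0.475×0.0031/0.34 = 0.004331 m/d, t = 428/0.004331 = 98830 d
t(silty sand) / t(clean gravel) = 98830/156.5 = 631

631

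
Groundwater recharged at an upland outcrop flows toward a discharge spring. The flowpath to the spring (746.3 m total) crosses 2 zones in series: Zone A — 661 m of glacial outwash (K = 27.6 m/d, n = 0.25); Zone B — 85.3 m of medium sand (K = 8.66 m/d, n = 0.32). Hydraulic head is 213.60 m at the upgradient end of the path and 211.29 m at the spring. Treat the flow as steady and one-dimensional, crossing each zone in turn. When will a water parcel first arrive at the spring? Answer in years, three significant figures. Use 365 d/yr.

7.72 years

Total head drop ΔH = 213.60 − 211.29 = 2.31 m
Steady 1-D flow in series ⇒ the Darcy flux q is identical in every zone and the zone head losses add (resistances L/K in series).
Σ(L/K) = 661/27.6 + 85.3/8.66 = 23.95 + 9.850 = 33.80 d
q = ΔH / Σ(L/K) = 2.31 / 33.80 = 0.06834 m/d (same in every zone)
Zone A: v = q/n = 0.06834/0.25 = 0.2734 m/d → t_A = 661/0.2734 = 2418 d
Zone B: v = q/n = 0.06834/0.32 = 0.2136 m/d → t_B = 85.3/0.2136 = 399.4 d
Total t = 2418 + 399.4 = 2817 d
   = 2817 / 365 = 7.72 yr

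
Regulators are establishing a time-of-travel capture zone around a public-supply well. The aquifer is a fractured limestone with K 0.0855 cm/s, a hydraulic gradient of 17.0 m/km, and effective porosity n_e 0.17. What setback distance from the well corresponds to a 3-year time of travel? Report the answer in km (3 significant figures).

8.09 km

K = 0.0855 cm/s × 864 = 73.87 m/d
q = Ki = 73.87 × 0.017 = 1.256 m/d
Average linear velocity = 1.256 / 0.17 = 7.387 m/d
T = 3 yr × 365 = 1095 d
L = v × T = 7.387 × 1095 = 8089 m
   = 8.09 km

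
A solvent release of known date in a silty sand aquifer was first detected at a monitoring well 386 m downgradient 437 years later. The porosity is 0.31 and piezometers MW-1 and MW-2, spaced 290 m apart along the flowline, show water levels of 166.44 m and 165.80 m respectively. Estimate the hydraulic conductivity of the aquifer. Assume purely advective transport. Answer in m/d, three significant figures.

0.340 m/d

Hydraulic gradient i = (166.44 − 165.80) / 290 = 0.64 / 290 = 0.002207
t = 437 years = 159500 d
v = L / t = 386 / 159500 = 0.002420 m/d
K = v · n / i = 0.002420 × 0.31 / 0.002207 = 0.340 m/d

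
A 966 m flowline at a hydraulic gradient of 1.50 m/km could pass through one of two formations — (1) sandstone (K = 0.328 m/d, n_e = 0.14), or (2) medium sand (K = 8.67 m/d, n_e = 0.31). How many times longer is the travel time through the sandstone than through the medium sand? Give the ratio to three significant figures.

11.9

Unit 1 (sandstone): v = 0.328×0.0015/0.14 = 0.003514 m/d, t = 966/0.003514 = 274900 d
Unit 2 (medium sand): v = 8.67×0.0015/0.31 = 0.04195 m/d, t = 966/0.04195 = 23030 d
t(sandstone) / t(medium sand) = 274900/23030 = 11.9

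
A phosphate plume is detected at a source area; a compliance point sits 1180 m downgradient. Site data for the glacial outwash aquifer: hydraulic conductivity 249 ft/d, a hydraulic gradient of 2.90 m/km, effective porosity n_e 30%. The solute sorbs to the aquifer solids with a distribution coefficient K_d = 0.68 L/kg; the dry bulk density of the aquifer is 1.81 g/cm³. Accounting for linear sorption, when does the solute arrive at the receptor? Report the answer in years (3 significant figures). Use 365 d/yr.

22.5 years

K = 249 ft/d × 0.3048 = 75.90 m/d
Darcy flux q = K·i = 75.90 × 0.0029 = 0.2201 m/d
v = Ki/n = 75.90·0.0029/0.30 = 0.7337 m/d
Retardation R = 1 + ρ_b·K_d/n = 1 + 1.81×0.68/0.30 = 5.103
Contaminant velocity v_c = v/R = 0.7337/5.103 = 0.1438 m/d
t = L/v_c = 1180/0.1438 = 8207 d
   = 8207/365 = 22.5 yr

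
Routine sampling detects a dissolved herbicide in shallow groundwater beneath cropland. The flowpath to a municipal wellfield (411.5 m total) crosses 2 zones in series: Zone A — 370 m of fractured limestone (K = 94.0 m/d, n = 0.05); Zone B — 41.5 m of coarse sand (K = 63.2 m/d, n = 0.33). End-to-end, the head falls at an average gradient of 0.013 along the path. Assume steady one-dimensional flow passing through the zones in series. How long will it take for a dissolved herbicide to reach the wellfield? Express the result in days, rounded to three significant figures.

For zones in series the flux q is common to all zones; the equivalent conductivity is the harmonic (thickness-weighted) mean, K_eq = L_total / Σ(L_j/K_j).
Σ(L/K) = 370/94.0 + 41.5/63.2 = 3.936 + 0.6566 = 4.593 d
K_eq = L_total / Σ(L/K) = 411.5 / 4.593 = 89.60 m/d
q = K_eq · i = 89.60 × 0.013 = 1.165 m/d (same in every zone)
Zone A: v = q/n = 1.165/0.05 = 23.30 m/d → t_A = 370/23.30 = 15.88 d
Zone B: v = q/n = 1.165/0.33 = 3.530 m/d → t_B = 41.5/3.530 = 11.76 d
Total t = 15.88 + 11.76 = 27.64 d

27.6 days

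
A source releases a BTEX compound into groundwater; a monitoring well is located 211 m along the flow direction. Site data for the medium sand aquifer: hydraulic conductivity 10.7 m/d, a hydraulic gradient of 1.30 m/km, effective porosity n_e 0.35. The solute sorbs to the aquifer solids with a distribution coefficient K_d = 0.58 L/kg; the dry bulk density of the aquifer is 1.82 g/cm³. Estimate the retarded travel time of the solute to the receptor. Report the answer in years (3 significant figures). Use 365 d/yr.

58.4 years

Darcy flux q = K·i = 10.7 × 0.0013 = 0.01391 m/d
Average linear velocity = 0.01391 / 0.35 = 0.03974 m/d
Retardation R = 1 + ρ_b·K_d/n = 1 + 1.82×0.58/0.35 = 4.016
Contaminant velocity v_c = v/R = 0.03974/4.016 = 0.009896 m/d
t = L/v_c = 211/0.009896 = 21320 d
   = 21320/365 = 58.4 yr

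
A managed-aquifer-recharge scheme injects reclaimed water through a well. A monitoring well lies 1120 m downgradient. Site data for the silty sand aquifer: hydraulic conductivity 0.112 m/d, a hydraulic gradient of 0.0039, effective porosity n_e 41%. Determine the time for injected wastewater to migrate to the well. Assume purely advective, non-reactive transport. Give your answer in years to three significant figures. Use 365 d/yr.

q = Ki = 0.112 × 0.0039 = 4.368e-4 m/d
v = Ki/n = 0.112·0.0039/0.41 = 0.001065 m/d
t = L / v = 1120 / 0.001065 = 1.051e6 d
   = 1.051e6 / 365 = 2880 yr

2880 years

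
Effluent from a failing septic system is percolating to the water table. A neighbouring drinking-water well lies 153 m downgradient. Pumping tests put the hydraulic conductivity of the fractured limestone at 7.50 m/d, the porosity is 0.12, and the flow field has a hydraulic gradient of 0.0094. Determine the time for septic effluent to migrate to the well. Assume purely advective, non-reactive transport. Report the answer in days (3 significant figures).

Specific discharge q = 7.50 × 0.0094 = 0.07050 m/d
v_s = q/n_e = 0.07050/0.12 = 0.5875 m/d
t = L / v = 153 / 0.5875 = 260.4 d

260 days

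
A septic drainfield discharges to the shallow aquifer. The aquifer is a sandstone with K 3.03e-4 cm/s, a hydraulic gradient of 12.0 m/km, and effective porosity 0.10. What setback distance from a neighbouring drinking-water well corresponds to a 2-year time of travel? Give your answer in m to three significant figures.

22.9 m

K = 3.03e-4 cm/s × 864 = 0.2618 m/d
Darcy flux q = K·i = 0.2618 × 0.012 = 0.003142 m/d
Average linear velocity = 0.003142 / 0.10 = 0.03142 m/d
T = 2 yr × 365 = 730 d
L = v × T = 0.03142 × 730 = 22.93 m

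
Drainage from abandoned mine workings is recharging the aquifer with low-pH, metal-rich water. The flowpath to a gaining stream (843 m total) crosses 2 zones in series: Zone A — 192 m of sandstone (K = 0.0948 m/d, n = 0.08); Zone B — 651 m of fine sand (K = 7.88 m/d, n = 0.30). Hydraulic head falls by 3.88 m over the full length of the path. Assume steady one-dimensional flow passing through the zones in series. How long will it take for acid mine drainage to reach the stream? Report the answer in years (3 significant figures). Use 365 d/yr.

314 years

Steady 1-D flow in series ⇒ the Darcy flux q is identical in every zone and the zone head losses add (resistances L/K in series).
Σ(L/K) = 192/0.0948 + 651/7.88 = 2025 + 82.61 = 2108 d
q = ΔH / Σ(L/K) = 3.88 / 2108 = 0.001841 m/d (same in every zone)
Zone A: v = q/n = 0.001841/0.08 = 0.02301 m/d → t_A = 192/0.02301 = 8345 d
Zone B: v = q/n = 0.001841/0.30 = 0.006136 m/d → t_B = 651/0.006136 = 106100 d
Total t = 8345 + 106100 = 114400 d
   = 114400 / 365 = 314 yr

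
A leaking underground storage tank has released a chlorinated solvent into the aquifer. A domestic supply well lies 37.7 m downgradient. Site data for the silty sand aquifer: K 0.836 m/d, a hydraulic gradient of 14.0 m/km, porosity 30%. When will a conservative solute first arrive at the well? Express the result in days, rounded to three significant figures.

q = Ki = 0.836 × 0.014 = 0.01170 m/d
v_s = q/n_e = 0.01170/0.30 = 0.03901 m/d
t = L / v = 37.7 / 0.03901 = 966.3 d

966 days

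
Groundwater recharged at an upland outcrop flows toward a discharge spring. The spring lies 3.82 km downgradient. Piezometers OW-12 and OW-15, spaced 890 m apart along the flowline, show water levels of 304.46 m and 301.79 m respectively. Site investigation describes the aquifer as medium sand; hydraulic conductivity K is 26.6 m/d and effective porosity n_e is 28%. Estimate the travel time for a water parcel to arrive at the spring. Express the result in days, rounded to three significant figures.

13400 days

Hydraulic gradient i = (304.46 − 301.79) / 890 = 2.67 / 890 = 0.003000
q = Ki = 26.6 × 0.003000 = 0.07980 m/d
Seepage velocity v = q / n = 0.07980 / 0.28 = 0.2850 m/d
L = 3.82 km = 3820 m
t = L / v = 3820 / 0.2850 = 13400 d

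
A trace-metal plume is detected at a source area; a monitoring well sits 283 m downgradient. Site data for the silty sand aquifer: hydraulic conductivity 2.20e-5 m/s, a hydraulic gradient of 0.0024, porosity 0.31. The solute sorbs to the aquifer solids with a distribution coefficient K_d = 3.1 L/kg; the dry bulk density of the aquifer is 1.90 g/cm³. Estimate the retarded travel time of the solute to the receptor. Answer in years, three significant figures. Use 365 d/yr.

1050 years

K = 2.20e-5 m/s × 86400 s/d = 1.901 m/d
Darcy flux q = K·i = 1.901 × 0.0024 = 0.004562 m/d
v = Ki/n = 1.901·0.0024/0.31 = 0.01472 m/d
Retardation R = 1 + ρ_b·K_d/n = 1 + 1.90×3.1/0.31 = 20.00
Contaminant velocity v_c = v/R = 0.01472/20.00 = 7.358e-4 m/d
t = L/v_c = 283/7.358e-4 = 384600 d
   = 384600/365 = 1050 yr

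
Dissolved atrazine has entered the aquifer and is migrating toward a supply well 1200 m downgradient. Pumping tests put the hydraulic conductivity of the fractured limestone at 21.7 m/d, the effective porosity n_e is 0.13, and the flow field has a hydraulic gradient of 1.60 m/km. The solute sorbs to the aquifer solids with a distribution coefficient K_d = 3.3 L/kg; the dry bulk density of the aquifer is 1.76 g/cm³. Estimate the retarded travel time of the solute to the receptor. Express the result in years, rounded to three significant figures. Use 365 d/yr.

Darcy flux q = K·i = 21.7 × 0.0016 = 0.03472 m/d
v = Ki/n = 21.7·0.0016/0.13 = 0.2671 m/d
Retardation R = 1 + ρ_b·K_d/n = 1 + 1.76×3.3/0.13 = 45.68
Contaminant velocity v_c = v/R = 0.2671/45.68 = 0.005847 m/d
t = L/v_c = 1200/0.005847 = 205200 d
   = 205200/365 = 562 yr

562 years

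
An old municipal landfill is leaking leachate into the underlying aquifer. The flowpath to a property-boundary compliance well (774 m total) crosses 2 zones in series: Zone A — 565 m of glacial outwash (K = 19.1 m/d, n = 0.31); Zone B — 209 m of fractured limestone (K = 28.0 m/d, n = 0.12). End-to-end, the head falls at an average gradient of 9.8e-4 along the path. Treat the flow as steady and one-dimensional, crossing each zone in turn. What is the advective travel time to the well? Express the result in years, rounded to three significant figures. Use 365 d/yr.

Continuity: the same q passes through each zone, so ΔH = q·Σ(L_j/K_j) — the zones act as resistances in series.
Σ(L/K) = 565/19.1 + 209/28.0 = 29.58 + 7.464 = 37.05 d
K_eq = L_total / Σ(L/K) = 774 / 37.05 = 20.89 m/d
q = K_eq · i = 20.89 × 9.8e-4 = 0.02048 m/d (same in every zone)
Zone A: v = q/n = 0.02048/0.31 = 0.06605 m/d → t_A = 565/0.06605 = 8554 d
Zone B: v = q/n = 0.02048/0.12 = 0.1706 m/d → t_B = 209/0.1706 = 1225 d
Total t = 8554 + 1225 = 9779 d
   = 9779 / 365 = 26.8 yr

26.8 years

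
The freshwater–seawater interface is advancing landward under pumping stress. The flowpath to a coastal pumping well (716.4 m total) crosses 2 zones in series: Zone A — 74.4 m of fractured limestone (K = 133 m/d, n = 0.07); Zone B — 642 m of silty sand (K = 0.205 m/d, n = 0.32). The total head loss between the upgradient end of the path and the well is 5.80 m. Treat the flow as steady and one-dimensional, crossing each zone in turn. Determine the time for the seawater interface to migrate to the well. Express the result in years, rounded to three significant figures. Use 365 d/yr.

Steady 1-D flow in series ⇒ the Darcy flux q is identical in every zone and the zone head losses add (resistances L/K in series).
Σ(L/K) = 74.4/133 + 642/0.205 = 0.5594 + 3132 = 3132 d
q = ΔH / Σ(L/K) = 5.80 / 3132 = 0.001852 m/d (same in every zone)
Zone A: v = q/n = 0.001852/0.07 = 0.02645 m/d → t_A = 74.4/0.02645 = 2813 d
Zone B: v = q/n = 0.001852/0.32 = 0.005787 m/d → t_B = 642/0.005787 = 110900 d
Total t = 2813 + 110900 = 113800 d
   = 113800 / 365 = 312 yr

312 years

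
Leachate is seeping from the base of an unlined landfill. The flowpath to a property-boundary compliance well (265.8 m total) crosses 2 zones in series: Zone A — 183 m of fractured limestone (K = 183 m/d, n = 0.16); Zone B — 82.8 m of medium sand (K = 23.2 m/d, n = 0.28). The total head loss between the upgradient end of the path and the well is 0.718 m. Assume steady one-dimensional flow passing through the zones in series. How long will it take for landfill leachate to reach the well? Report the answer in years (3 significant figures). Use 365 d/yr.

0.915 years

Continuity: the same q passes through each zone, so ΔH = q·Σ(L_j/K_j) — the zones act as resistances in series.
Σ(L/K) = 183/183 + 82.8/23.2 = 1.000 + 3.569 = 4.569 d
q = ΔH / Σ(L/K) = 0.718 / 4.569 = 0.1571 m/d (same in every zone)
Zone A: v = q/n = 0.1571/0.16 = 0.9822 m/d → t_A = 183/0.9822 = 186.3 d
Zone B: v = q/n = 0.1571/0.28 = 0.5612 m/d → t_B = 82.8/0.5612 = 147.5 d
Total t = 186.3 + 147.5 = 333.9 d
   = 333.9 / 365 = 0.915 yr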